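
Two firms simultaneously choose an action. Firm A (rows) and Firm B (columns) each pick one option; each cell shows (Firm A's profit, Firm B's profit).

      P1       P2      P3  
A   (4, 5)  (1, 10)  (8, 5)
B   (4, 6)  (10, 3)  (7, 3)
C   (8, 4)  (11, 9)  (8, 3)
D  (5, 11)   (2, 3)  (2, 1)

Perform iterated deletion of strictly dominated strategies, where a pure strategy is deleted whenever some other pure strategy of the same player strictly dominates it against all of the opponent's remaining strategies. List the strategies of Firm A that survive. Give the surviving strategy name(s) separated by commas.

For Firm A, C strictly dominates B on the remaining columns (P1: 8>4, P2: 11>10, P3: 8>7); eliminate B.
Firm A's strategy D is strictly dominated by C (P1: 8>5, P2: 11>2, P3: 8>2) and is removed.
Firm B's strategy P1 is strictly dominated by P2 (A: 10>5, C: 9>4) and is removed.
For Firm B, P2 strictly dominates P3 on the remaining rows (A: 10>5, C: 9>3); eliminate P3.
Row A is eliminated: C beats it against every remaining column (P2: 11>1).
Among the remaining strategies, none is strictly dominated by another pure strategy of the same player, so the elimination stops.
Surviving strategies — Firm A: {C}; Firm B: {P2}.

C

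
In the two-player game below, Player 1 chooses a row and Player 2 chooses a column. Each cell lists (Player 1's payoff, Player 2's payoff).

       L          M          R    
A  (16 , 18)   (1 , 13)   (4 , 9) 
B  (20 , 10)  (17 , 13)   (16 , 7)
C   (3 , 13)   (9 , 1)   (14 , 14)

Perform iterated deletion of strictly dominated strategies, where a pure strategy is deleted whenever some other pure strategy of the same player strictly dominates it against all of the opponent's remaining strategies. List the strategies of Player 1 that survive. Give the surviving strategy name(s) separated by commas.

Row A is eliminated: B beats it against every remaining column (L: 20>16, M: 17>1, R: 16>4).
Row C is eliminated: B beats it against every remaining column (L: 20>3, M: 17>9, R: 16>14).
Column L is eliminated: M beats it against every remaining row (B: 13>10).
Player 2's strategy R is strictly dominated by M (B: 13>7) and is removed.
Among the remaining strategies, none is strictly dominated by another pure strategy of the same player, so the elimination stops.
Surviving strategies — Player 1: {B}; Player 2: {M}.

B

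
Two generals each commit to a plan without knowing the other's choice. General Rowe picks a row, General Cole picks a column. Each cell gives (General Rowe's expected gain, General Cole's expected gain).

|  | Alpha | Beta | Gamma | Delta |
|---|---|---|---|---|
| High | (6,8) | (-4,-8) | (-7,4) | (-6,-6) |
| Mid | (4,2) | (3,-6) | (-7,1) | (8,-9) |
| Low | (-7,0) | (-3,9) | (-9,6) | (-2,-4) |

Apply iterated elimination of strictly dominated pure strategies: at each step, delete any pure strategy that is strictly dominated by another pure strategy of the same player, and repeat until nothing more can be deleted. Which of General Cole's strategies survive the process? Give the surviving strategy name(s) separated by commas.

For General Rowe, Mid strictly dominates Low on the remaining columns (Alpha: 4>-7, Beta: 3>-3, Gamma: -7>-9, Delta: 8>-2); eliminate Low.
General Cole's strategy Beta is strictly dominated by Alpha (High: 8>-8, Mid: 2>-6) and is removed.
Column Gamma is eliminated: Alpha beats it against every remaining row (High: 8>4, Mid: 2>1).
Column Delta is eliminated: Alpha beats it against every remaining row (High: 8>-6, Mid: 2>-9).
General Rowe's strategy Mid is strictly dominated by High (Alpha: 6>4) and is removed.
Among the remaining strategies, none is strictly dominated by another pure strategy of the same player, so the elimination stops.
Surviving strategies — General Rowe: {High}; General Cole: {Alpha}.

Alpha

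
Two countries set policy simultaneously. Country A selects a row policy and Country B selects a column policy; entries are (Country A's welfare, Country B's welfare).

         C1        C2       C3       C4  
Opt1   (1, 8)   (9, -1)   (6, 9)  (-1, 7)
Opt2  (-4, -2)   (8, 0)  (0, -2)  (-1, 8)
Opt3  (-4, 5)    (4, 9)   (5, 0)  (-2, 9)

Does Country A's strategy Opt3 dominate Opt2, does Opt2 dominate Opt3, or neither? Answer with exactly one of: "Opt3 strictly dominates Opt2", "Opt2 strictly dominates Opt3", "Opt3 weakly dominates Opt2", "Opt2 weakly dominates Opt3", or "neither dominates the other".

neither dominates the other

Compare Opt3 to Opt2 across each opponent action: C1: -4=-4, C2: 4<8, C3: 5>0, C4: -2<-1.
Opt3 does better at C3 but worse at C2, C4; neither strategy dominates the other.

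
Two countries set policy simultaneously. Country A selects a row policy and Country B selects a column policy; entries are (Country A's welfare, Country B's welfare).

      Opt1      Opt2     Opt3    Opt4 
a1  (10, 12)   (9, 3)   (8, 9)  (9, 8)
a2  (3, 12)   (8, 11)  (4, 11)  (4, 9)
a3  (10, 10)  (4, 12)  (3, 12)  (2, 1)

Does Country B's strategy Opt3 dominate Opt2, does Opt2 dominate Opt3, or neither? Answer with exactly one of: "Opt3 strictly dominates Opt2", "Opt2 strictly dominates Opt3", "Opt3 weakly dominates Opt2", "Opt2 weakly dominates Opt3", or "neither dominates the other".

Compare Opt3 to Opt2 across each choice by Country A: a1: 9>3, a2: 11=11, a3: 12=12.
Opt3 is at least as good everywhere and strictly better somewhere (tied only at a2, a3), so Opt3 weakly but not strictly dominates Opt2.

Opt3 weakly dominates Opt2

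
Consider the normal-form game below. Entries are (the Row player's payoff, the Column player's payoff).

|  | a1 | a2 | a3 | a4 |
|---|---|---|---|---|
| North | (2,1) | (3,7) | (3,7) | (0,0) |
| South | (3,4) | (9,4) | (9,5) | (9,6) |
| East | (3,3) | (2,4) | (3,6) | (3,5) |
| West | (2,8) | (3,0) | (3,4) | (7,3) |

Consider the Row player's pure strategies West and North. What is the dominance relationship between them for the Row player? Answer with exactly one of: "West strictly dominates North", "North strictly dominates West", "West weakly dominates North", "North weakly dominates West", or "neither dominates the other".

West weakly dominates North

West's payoffs vs North's, by the Column player's action — a1: 2=2, a2: 3=3, a3: 3=3, a4: 7>0.
West is at least as good everywhere and strictly better somewhere (tied only at a1, a2, a3), so West weakly but not strictly dominates North.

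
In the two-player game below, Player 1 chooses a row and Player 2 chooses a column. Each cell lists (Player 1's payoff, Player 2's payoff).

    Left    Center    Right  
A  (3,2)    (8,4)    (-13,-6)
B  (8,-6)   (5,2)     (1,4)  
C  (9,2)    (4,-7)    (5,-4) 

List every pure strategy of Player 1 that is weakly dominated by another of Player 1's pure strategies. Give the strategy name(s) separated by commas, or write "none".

A: no other strategy beats it everywhere (B at Center (8>5); C at Center (8>4)).
B is not dominated — it holds its own against A at Left (8>3); C at Center (5>4).
C: no other strategy beats it everywhere (A at Left (9>3); B at Left (9>8)).

none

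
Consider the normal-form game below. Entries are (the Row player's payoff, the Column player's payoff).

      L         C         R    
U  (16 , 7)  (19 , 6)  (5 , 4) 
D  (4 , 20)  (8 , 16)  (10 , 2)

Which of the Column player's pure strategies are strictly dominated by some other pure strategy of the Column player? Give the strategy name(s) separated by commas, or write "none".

Nothing dominates L: C at U (7>6); R at U (7>4).
C is strictly dominated by L (U: 7>6, D: 20>16).
R is strictly dominated by L (U: 7>4, D: 20>2).

C, R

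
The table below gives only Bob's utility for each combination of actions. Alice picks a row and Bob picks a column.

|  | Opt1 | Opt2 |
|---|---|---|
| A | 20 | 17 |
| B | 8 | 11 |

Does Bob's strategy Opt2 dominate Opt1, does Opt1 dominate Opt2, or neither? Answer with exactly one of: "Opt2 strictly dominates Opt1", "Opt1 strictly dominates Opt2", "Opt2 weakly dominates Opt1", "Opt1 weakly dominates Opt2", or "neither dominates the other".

neither dominates the other

Compare Opt2 to Opt1 across each choice by Alice: A: 17<20, B: 11>8.
Opt2 does better at B but worse at A; neither strategy dominates the other.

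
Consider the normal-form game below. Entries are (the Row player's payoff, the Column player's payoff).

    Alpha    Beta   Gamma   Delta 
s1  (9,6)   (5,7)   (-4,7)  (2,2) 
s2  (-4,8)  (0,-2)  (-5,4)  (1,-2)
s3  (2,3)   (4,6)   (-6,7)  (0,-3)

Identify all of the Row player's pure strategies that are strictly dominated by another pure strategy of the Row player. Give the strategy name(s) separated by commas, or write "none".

s1: no other strategy beats it everywhere (s2 at Alpha (9>-4); s3 at Alpha (9>2)).
s2 is strictly dominated by s1 (Alpha: 9>-4, Beta: 5>0, Gamma: -4>-5, Delta: 2>1).
s3: dominated, since s1 does at least as well everywhere (Alpha: 9>2, Beta: 5>4, Gamma: -4>-6, Delta: 2>0).

s2, s3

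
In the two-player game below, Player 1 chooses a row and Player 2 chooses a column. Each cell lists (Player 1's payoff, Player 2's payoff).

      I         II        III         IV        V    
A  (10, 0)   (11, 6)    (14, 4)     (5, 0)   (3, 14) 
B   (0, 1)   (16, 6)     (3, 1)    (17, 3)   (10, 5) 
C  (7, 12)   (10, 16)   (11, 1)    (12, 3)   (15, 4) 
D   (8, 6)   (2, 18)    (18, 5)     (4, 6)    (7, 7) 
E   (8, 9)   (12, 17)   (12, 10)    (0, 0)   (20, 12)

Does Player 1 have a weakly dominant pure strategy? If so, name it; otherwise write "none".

A fails to dominate B at II (11<16).
B fails to dominate A at I (0<10).
C fails to dominate A at I (7<10).
D fails to dominate A at I (8<10).
E fails to dominate A at I (8<10).
No single strategy dominates all the others.

none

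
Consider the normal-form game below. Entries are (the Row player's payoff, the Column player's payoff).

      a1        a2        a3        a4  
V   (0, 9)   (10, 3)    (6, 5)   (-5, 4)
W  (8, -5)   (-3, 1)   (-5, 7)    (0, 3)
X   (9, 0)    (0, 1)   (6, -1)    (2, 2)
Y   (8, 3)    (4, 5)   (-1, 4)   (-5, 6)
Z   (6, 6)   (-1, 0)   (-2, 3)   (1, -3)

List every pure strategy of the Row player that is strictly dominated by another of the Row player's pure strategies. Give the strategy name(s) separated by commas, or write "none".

W, Z

V: no other strategy beats it everywhere (W at a2 (10>-3); X at a2 (10>0); Y at a2 (10>4); Z at a2 (10>-1)).
W is strictly dominated by X (a1: 9>8, a2: 0>-3, a3: 6>-5, a4: 2>0).
X is not dominated — it holds its own against V at a1 (9>0); W at a1 (9>8); Y at a1 (9>8); Z at a1 (9>6).
Y is not dominated — it holds its own against V at a1 (8>0); W at a1 (8=8); X at a2 (4>0); Z at a1 (8>6).
Z is strictly dominated by X (a1: 9>6, a2: 0>-1, a3: 6>-2, a4: 2>1).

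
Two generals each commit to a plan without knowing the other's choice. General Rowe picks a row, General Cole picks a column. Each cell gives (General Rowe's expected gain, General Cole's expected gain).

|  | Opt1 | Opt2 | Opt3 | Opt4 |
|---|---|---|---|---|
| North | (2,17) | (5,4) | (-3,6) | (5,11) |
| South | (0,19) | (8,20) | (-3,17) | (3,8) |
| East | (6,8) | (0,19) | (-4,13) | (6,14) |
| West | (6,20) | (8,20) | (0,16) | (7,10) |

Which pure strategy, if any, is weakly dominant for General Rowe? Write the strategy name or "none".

West

West vs North: Opt1: 6>2, Opt2: 8>5, Opt3: 0>-3, Opt4: 7>5.
West vs South: Opt1: 6>0, Opt2: 8=8, Opt3: 0>-3, Opt4: 7>3.
West vs East: Opt1: 6=6, Opt2: 8>0, Opt3: 0>-4, Opt4: 7>6.
West is at least as good as every other strategy against every opponent action, so it is weakly dominant.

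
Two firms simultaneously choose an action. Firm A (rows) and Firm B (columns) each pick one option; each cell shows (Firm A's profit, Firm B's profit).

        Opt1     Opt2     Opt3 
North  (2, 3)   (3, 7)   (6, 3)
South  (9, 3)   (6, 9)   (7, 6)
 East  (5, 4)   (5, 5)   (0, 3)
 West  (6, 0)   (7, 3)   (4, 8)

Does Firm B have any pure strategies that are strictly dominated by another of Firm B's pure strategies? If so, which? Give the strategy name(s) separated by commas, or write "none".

Opt1 is strictly dominated by Opt2 (North: 7>3, South: 9>3, East: 5>4, West: 3>0).
Nothing dominates Opt2: Opt1 at North (7>3); Opt3 at North (7>3).
Opt3 is not dominated — it holds its own against Opt1 at North (3=3); Opt2 at West (8>3).

Opt1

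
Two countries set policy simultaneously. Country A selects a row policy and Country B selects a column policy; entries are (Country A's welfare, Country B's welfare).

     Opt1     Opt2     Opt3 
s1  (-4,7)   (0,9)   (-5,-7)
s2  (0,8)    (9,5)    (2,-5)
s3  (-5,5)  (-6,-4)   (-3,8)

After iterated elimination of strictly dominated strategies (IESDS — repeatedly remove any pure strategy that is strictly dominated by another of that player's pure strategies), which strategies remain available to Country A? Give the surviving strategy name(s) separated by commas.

s2

Country A's strategy s1 is strictly dominated by s2 (Opt1: 0>-4, Opt2: 9>0, Opt3: 2>-5) and is removed.
Row s3 is eliminated: s2 beats it against every remaining column (Opt1: 0>-5, Opt2: 9>-6, Opt3: 2>-3).
Column Opt2 is eliminated: Opt1 beats it against every remaining row (s2: 8>5).
For Country B, Opt1 strictly dominates Opt3 on the remaining rows (s2: 8>-5); eliminate Opt3.
Among the remaining strategies, none is strictly dominated by another pure strategy of the same player, so the elimination stops.
Surviving strategies — Country A: {s2}; Country B: {Opt1}.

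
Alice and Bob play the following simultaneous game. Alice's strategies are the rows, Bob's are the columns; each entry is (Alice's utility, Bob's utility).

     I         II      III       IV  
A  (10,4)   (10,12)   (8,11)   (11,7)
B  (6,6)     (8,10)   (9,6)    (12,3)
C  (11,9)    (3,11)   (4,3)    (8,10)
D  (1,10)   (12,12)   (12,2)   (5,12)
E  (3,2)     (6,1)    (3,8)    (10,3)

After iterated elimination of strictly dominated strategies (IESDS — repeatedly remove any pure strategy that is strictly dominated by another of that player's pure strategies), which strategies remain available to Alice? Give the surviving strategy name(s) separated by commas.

A, B, D

Alice's strategy E is strictly dominated by A (I: 10>3, II: 10>6, III: 8>3, IV: 11>10) and is removed.
For Bob, II strictly dominates I on the remaining rows (A: 12>4, B: 10>6, C: 11>9, D: 12>10); eliminate I.
For Alice, A strictly dominates C on the remaining columns (II: 10>3, III: 8>4, IV: 11>8); eliminate C.
For Bob, II strictly dominates III on the remaining rows (A: 12>11, B: 10>6, D: 12>2); eliminate III.
Among the remaining strategies, none is strictly dominated by another pure strategy of the same player, so the elimination stops.
Surviving strategies — Alice: {A, B, D}; Bob: {II, IV}.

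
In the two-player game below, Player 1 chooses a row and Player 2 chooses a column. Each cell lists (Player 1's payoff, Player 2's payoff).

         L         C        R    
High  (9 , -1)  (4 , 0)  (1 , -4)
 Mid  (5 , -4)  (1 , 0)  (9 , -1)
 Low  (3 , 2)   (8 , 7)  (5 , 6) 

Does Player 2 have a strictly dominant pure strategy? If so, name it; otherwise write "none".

C

C vs L: High: 0>-1, Mid: 0>-4, Low: 7>2.
C vs R: High: 0>-4, Mid: 0>-1, Low: 7>6.
C strictly beats every other strategy against every opponent action, so it is strictly dominant.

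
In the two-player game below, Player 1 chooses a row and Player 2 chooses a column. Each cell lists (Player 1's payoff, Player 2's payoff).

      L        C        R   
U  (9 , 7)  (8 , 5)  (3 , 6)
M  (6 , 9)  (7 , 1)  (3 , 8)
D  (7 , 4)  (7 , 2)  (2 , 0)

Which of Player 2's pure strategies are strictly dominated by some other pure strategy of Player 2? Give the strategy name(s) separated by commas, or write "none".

C, R

L: no other strategy beats it everywhere (C at U (7>5); R at U (7>6)).
C: dominated, since L does at least as well everywhere (U: 7>5, M: 9>1, D: 4>2).
R: dominated, since L does at least as well everywhere (U: 7>6, M: 9>8, D: 4>0).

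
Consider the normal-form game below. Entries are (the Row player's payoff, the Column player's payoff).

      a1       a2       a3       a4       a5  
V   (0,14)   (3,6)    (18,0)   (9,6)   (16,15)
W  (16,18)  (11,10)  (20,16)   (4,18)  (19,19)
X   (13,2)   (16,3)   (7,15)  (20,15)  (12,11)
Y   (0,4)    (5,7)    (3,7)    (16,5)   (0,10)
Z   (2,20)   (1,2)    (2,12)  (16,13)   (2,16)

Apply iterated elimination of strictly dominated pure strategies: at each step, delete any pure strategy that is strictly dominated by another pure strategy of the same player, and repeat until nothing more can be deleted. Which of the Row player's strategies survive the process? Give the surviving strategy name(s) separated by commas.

The Row player's strategy Y is strictly dominated by X (a1: 13>0, a2: 16>5, a3: 7>3, a4: 20>16, a5: 12>0) and is removed.
For the Row player, X strictly dominates Z on the remaining columns (a1: 13>2, a2: 16>1, a3: 7>2, a4: 20>16, a5: 12>2); eliminate Z.
The Column player's strategy a1 is strictly dominated by a5 (V: 15>14, W: 19>18, X: 11>2) and is removed.
The Column player's strategy a2 is strictly dominated by a5 (V: 15>6, W: 19>10, X: 11>3) and is removed.
Among the remaining strategies, none is strictly dominated by another pure strategy of the same player, so the elimination stops.
Surviving strategies — the Row player: {V, W, X}; the Column player: {a3, a4, a5}.

V, W, X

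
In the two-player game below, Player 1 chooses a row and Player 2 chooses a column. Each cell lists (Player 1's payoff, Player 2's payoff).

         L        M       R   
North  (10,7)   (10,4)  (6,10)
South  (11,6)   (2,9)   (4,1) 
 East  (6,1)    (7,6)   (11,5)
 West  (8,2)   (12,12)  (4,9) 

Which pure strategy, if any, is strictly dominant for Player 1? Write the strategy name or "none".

none

North fails to dominate South at L (10<11).
South fails to dominate North at M (2<10).
East fails to dominate North at L (6<10).
West fails to dominate North at L (8<10).
No single strategy dominates all the others.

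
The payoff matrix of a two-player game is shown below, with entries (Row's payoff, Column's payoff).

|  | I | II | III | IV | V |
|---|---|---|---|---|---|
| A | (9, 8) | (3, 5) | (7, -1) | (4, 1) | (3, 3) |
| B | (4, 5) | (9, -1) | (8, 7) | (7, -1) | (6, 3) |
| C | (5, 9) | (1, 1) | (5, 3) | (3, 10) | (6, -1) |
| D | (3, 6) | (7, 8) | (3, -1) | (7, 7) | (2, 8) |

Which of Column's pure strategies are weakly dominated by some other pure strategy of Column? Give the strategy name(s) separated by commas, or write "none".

I: no other strategy beats it everywhere (II at A (8>5); III at A (8>-1); IV at A (8>1); V at A (8>3)).
II is not dominated — it holds its own against I at D (8>6); III at A (5>-1); IV at A (5>1); V at A (5>3).
III is not dominated — it holds its own against I at B (7>5); II at B (7>-1); IV at B (7>-1); V at B (7>3).
IV is not dominated — it holds its own against I at C (10>9); II at C (10>1); III at A (1>-1); V at C (10>-1).
V is not dominated — it holds its own against I at D (8>6); II at B (3>-1); III at A (3>-1); IV at A (3>1).

none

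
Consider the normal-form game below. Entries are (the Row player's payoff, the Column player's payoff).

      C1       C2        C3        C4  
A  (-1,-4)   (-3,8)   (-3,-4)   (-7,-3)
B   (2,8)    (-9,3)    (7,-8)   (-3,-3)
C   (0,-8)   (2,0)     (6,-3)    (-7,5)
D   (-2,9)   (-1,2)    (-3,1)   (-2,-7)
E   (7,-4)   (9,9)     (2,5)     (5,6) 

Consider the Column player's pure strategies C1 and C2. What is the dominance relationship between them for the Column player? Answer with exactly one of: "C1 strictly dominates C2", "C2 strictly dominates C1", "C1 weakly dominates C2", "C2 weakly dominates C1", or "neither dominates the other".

C1's payoffs vs C2's, by the Row player's action — A: -4<8, B: 8>3, C: -8<0, D: 9>2, E: -4<9.
C1 does better at B, D but worse at A, C, E; neither strategy dominates the other.

neither dominates the other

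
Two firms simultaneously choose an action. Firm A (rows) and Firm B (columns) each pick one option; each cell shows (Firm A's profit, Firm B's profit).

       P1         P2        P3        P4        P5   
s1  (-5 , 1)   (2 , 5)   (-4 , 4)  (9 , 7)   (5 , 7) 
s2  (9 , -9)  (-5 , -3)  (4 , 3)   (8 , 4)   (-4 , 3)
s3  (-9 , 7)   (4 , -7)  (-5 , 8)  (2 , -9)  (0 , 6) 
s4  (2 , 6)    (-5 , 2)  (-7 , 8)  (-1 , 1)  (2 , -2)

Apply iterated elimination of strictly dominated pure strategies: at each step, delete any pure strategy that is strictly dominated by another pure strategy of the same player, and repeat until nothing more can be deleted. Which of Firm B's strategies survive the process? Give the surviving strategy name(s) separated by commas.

For Firm B, P3 strictly dominates P1 on the remaining rows (s1: 4>1, s2: 3>-9, s3: 8>7, s4: 8>6); eliminate P1.
For Firm A, s1 strictly dominates s4 on the remaining columns (P2: 2>-5, P3: -4>-7, P4: 9>-1, P5: 5>2); eliminate s4.
Column P2 is eliminated: P5 beats it against every remaining row (s1: 7>5, s2: 3>-3, s3: 6>-7).
For Firm A, s1 strictly dominates s3 on the remaining columns (P3: -4>-5, P4: 9>2, P5: 5>0); eliminate s3.
Column P3 is eliminated: P4 beats it against every remaining row (s1: 7>4, s2: 4>3).
For Firm A, s1 strictly dominates s2 on the remaining columns (P4: 9>8, P5: 5>-4); eliminate s2.
Among the remaining strategies, none is strictly dominated by another pure strategy of the same player, so the elimination stops.
Surviving strategies — Firm A: {s1}; Firm B: {P4, P5}.

P4, P5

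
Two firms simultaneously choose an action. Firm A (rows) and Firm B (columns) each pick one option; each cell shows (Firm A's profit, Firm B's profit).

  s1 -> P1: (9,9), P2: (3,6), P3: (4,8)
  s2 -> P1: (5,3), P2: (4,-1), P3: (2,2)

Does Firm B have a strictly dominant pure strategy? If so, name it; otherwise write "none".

P1 vs P2: s1: 9>6, s2: 3>-1.
P1 vs P3: s1: 9>8, s2: 3>2.
P1 strictly beats every other strategy against every opponent action, so it is strictly dominant.

P1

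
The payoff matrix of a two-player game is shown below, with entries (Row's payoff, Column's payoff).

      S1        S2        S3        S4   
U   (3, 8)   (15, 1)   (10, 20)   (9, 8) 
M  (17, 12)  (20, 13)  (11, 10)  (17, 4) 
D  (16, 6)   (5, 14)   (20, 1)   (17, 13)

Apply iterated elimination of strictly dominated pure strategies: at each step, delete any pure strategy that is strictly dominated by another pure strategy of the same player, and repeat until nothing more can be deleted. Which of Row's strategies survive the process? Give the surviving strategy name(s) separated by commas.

M

Row U is eliminated: M beats it against every remaining column (S1: 17>3, S2: 20>15, S3: 11>10, S4: 17>9).
Column S1 is eliminated: S2 beats it against every remaining row (M: 13>12, D: 14>6).
Column's strategy S3 is strictly dominated by S2 (M: 13>10, D: 14>1) and is removed.
Column's strategy S4 is strictly dominated by S2 (M: 13>4, D: 14>13) and is removed.
For Row, M strictly dominates D on the remaining columns (S2: 20>5); eliminate D.
Among the remaining strategies, none is strictly dominated by another pure strategy of the same player, so the elimination stops.
Surviving strategies — Row: {M}; Column: {S2}.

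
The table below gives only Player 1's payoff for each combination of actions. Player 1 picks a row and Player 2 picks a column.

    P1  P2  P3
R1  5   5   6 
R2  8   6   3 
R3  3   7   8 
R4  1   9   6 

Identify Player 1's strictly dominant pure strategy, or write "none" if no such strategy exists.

none

R1 fails to dominate R2 at P1 (5<8).
R2 fails to dominate R1 at P3 (3<6).
R3 fails to dominate R1 at P1 (3<5).
R4 fails to dominate R1 at P1 (1<5).
No single strategy dominates all the others.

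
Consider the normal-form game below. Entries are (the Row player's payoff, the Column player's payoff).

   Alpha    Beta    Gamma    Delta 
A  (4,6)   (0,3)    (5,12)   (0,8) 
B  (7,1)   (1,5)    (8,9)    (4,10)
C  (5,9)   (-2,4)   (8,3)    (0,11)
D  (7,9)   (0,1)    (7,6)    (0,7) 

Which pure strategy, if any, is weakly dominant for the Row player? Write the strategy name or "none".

B vs A: Alpha: 7>4, Beta: 1>0, Gamma: 8>5, Delta: 4>0.
B vs C: Alpha: 7>5, Beta: 1>-2, Gamma: 8=8, Delta: 4>0.
B vs D: Alpha: 7=7, Beta: 1>0, Gamma: 8>7, Delta: 4>0.
B is at least as good as every other strategy against every opponent action, so it is weakly dominant.

B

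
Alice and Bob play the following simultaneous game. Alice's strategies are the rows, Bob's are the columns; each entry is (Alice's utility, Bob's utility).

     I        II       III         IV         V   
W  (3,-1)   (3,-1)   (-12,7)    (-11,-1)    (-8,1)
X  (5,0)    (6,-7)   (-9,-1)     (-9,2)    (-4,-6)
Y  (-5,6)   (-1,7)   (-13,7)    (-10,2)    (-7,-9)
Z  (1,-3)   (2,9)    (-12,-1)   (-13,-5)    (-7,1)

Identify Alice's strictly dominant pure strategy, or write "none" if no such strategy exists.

X vs W: I: 5>3, II: 6>3, III: -9>-12, IV: -9>-11, V: -4>-8.
X vs Y: I: 5>-5, II: 6>-1, III: -9>-13, IV: -9>-10, V: -4>-7.
X vs Z: I: 5>1, II: 6>2, III: -9>-12, IV: -9>-13, V: -4>-7.
X strictly beats every other strategy against every opponent action, so it is strictly dominant.

X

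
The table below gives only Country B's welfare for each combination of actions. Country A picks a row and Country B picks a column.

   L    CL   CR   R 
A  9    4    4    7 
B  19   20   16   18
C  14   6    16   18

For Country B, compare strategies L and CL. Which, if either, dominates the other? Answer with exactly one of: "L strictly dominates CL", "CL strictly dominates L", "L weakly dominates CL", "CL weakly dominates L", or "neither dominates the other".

neither dominates the other

Compare L to CL across each opponent action: A: 9>4, B: 19<20, C: 14>6.
L does better at A, C but worse at B; neither strategy dominates the other.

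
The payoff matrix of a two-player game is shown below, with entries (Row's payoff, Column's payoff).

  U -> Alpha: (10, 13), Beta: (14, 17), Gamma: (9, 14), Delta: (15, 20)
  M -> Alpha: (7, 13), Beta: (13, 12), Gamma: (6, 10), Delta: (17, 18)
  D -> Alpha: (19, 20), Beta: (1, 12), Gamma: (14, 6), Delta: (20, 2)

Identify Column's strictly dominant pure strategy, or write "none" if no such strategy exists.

none

Alpha fails to dominate Beta at U (13<17).
Beta fails to dominate Alpha at M (12<13).
Gamma fails to dominate Alpha at M (10<13).
Delta fails to dominate Alpha at D (2<20).
No single strategy dominates all the others.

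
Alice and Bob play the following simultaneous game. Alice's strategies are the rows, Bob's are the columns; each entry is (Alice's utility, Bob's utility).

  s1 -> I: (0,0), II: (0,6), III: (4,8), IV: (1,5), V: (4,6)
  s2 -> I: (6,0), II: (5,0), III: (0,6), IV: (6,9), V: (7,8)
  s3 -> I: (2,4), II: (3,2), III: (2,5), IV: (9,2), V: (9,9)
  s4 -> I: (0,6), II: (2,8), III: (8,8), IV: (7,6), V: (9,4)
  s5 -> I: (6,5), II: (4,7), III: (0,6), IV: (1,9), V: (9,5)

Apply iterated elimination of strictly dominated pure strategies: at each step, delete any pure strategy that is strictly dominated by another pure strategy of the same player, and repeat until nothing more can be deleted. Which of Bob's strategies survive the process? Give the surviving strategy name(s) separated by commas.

II, III, IV, V

Column I is eliminated: III beats it against every remaining row (s1: 8>0, s2: 6>0, s3: 5>4, s4: 8>6, s5: 6>5).
Row s1 is eliminated: s4 beats it against every remaining column (II: 2>0, III: 8>4, IV: 7>1, V: 9>4).
Among the remaining strategies, none is strictly dominated by another pure strategy of the same player, so the elimination stops.
Surviving strategies — Alice: {s2, s3, s4, s5}; Bob: {II, III, IV, V}.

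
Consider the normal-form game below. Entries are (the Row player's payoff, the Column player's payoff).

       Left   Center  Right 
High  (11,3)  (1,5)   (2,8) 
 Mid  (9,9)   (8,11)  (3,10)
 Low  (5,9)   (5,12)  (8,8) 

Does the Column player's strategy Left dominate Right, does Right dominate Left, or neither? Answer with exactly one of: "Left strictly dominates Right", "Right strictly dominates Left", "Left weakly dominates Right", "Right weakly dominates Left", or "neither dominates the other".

neither dominates the other

Left's payoffs vs Right's, by the Row player's action — High: 3<8, Mid: 9<10, Low: 9>8.
Left does better at Low but worse at High, Mid; neither strategy dominates the other.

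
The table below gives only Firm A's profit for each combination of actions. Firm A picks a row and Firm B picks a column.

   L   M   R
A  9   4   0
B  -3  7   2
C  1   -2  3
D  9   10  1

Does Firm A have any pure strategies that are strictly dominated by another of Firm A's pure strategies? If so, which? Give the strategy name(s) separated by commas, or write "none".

none

A is not dominated — it holds its own against B at L (9>-3); C at L (9>1); D at L (9=9).
B: no other strategy beats it everywhere (A at M (7>4); C at M (7>-2); D at R (2>1)).
C: no other strategy beats it everywhere (A at R (3>0); B at L (1>-3); D at R (3>1)).
Nothing dominates D: A at L (9=9); B at L (9>-3); C at L (9>1).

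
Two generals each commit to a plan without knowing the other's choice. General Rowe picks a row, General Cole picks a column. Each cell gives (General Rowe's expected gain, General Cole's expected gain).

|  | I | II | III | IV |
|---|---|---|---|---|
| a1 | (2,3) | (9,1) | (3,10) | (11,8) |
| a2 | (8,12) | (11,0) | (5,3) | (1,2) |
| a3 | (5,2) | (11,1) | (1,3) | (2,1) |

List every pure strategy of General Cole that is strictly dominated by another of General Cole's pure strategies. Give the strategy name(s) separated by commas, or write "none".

Nothing dominates I: II at a1 (3>1); III at a2 (12>3); IV at a2 (12>2).
II is strictly dominated by I (a1: 3>1, a2: 12>0, a3: 2>1).
III is not dominated — it holds its own against I at a1 (10>3); II at a1 (10>1); IV at a1 (10>8).
III strictly dominates IV — a1: 10>8, a2: 3>2, a3: 3>1.

II, IV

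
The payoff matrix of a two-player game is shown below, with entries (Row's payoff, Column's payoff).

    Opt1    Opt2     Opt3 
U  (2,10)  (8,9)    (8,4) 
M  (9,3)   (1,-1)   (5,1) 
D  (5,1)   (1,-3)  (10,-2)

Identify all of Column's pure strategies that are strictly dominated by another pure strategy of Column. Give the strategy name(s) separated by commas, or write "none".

Opt2, Opt3

Nothing dominates Opt1: Opt2 at U (10>9); Opt3 at U (10>4).
Opt2 is strictly dominated by Opt1 (U: 10>9, M: 3>-1, D: 1>-3).
Opt3: dominated, since Opt1 does at least as well everywhere (U: 10>4, M: 3>1, D: 1>-2).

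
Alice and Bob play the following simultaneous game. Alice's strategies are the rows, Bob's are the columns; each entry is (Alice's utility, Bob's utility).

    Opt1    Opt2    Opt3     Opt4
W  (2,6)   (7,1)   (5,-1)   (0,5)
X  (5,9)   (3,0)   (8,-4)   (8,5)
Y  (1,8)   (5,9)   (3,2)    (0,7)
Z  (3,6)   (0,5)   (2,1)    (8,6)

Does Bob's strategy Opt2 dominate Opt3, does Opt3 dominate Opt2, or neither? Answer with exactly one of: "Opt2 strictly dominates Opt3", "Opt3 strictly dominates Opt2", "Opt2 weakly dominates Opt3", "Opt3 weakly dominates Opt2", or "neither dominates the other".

Opt2 strictly dominates Opt3

Opt2's payoffs vs Opt3's, by Alice's action — W: 1>-1, X: 0>-4, Y: 9>2, Z: 5>1.
Every comparison favours Opt2, so Opt2 strictly dominates Opt3.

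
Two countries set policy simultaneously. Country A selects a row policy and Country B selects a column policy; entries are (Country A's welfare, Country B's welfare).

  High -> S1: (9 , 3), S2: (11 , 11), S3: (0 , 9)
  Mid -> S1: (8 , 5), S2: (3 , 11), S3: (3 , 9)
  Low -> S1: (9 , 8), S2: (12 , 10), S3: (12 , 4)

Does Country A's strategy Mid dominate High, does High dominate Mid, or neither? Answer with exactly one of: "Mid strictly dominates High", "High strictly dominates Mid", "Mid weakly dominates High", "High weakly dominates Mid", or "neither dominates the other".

Compare Mid to High across every action of Country B: S1: 8<9, S2: 3<11, S3: 3>0.
Mid does better at S3 but worse at S1, S2; neither strategy dominates the other.

neither dominates the other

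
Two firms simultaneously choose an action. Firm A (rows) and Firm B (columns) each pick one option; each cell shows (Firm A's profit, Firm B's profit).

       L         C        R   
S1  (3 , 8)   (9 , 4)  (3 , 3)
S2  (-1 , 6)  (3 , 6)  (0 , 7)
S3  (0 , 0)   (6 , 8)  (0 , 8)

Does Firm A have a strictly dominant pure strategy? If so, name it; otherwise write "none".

S1 vs S2: L: 3>-1, C: 9>3, R: 3>0.
S1 vs S3: L: 3>0, C: 9>6, R: 3>0.
S1 strictly beats every other strategy against every opponent action, so it is strictly dominant.

S1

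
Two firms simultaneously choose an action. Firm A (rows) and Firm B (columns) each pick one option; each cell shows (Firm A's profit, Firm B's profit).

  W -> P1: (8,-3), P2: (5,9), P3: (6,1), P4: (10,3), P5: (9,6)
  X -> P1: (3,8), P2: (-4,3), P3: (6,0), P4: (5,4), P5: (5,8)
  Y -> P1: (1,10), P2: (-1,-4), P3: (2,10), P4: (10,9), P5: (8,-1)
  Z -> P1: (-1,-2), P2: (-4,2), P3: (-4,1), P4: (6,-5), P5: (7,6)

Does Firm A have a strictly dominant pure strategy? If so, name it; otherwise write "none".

none

W fails to dominate X at P3 (6=6).
X fails to dominate W at P1 (3<8).
Y fails to dominate W at P1 (1<8).
Z fails to dominate W at P1 (-1<8).
No single strategy dominates all the others.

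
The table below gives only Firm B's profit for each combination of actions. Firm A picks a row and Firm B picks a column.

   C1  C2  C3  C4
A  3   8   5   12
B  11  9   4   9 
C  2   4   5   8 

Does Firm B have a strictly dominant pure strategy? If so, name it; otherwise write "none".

none

C1 fails to dominate C2 at A (3<8).
C2 fails to dominate C1 at B (9<11).
C3 fails to dominate C1 at B (4<11).
C4 fails to dominate C1 at B (9<11).
No single strategy dominates all the others.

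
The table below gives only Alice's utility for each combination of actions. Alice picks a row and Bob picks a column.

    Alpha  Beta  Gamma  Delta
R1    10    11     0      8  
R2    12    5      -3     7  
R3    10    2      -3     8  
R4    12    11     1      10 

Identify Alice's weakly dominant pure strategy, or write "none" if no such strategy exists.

R4

R4 vs R1: Alpha: 12>10, Beta: 11=11, Gamma: 1>0, Delta: 10>8.
R4 vs R2: Alpha: 12=12, Beta: 11>5, Gamma: 1>-3, Delta: 10>7.
R4 vs R3: Alpha: 12>10, Beta: 11>2, Gamma: 1>-3, Delta: 10>8.
R4 is at least as good as every other strategy against every opponent action, so it is weakly dominant.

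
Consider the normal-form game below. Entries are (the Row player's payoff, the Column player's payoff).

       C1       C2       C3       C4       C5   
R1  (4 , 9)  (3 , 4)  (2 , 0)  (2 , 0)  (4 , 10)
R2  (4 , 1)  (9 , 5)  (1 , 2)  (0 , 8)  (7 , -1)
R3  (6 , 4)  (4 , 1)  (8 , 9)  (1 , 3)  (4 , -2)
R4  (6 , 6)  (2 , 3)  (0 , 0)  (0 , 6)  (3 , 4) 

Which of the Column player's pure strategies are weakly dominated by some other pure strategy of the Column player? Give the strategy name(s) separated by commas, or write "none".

C1 is not dominated — it holds its own against C2 at R1 (9>4); C3 at R1 (9>0); C4 at R1 (9>0); C5 at R2 (1>-1).
C2 is not dominated — it holds its own against C1 at R2 (5>1); C3 at R1 (4>0); C4 at R1 (4>0); C5 at R2 (5>-1).
C3 is not dominated — it holds its own against C1 at R2 (2>1); C2 at R3 (9>1); C4 at R3 (9>3); C5 at R2 (2>-1).
C4: no other strategy beats it everywhere (C1 at R2 (8>1); C2 at R2 (8>5); C3 at R2 (8>2); C5 at R2 (8>-1)).
Nothing dominates C5: C1 at R1 (10>9); C2 at R1 (10>4); C3 at R1 (10>0); C4 at R1 (10>0).

none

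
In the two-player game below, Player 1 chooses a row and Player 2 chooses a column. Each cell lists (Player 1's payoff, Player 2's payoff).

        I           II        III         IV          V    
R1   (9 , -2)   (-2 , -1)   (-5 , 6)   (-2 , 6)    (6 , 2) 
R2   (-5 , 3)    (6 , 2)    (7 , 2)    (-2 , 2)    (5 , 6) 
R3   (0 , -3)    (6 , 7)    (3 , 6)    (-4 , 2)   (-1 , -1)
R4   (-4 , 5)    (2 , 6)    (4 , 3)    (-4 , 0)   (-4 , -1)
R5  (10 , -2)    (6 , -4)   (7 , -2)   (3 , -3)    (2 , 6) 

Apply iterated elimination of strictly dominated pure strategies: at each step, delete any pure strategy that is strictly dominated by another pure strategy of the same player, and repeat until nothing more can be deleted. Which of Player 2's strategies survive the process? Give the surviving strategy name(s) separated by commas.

II, III, IV, V

Player 1's strategy R4 is strictly dominated by R5 (I: 10>-4, II: 6>2, III: 7>4, IV: 3>-4, V: 2>-4) and is removed.
For Player 2, V strictly dominates I on the remaining rows (R1: 2>-2, R2: 6>3, R3: -1>-3, R5: 6>-2); eliminate I.
Among the remaining strategies, none is strictly dominated by another pure strategy of the same player, so the elimination stops.
Surviving strategies — Player 1: {R1, R2, R3, R5}; Player 2: {II, III, IV, V}.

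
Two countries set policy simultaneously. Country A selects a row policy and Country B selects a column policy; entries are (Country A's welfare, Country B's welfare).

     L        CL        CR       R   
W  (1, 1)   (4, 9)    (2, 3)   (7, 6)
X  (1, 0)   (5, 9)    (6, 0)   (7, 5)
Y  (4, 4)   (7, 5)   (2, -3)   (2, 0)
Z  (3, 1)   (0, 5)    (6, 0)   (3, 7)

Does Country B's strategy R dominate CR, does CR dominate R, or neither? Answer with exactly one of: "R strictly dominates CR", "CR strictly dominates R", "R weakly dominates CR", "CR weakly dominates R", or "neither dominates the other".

R strictly dominates CR

R's payoffs vs CR's, by Country A's action — W: 6>3, X: 5>0, Y: 0>-3, Z: 7>0.
Every comparison favours R, so R strictly dominates CR.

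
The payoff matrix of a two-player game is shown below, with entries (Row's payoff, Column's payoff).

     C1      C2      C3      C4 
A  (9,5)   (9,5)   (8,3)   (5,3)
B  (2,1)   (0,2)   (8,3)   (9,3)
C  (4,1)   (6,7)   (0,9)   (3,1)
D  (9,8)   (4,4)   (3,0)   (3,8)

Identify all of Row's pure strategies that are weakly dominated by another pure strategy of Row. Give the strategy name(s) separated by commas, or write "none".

A: no other strategy beats it everywhere (B at C1 (9>2); C at C1 (9>4); D at C2 (9>4)).
B is not dominated — it holds its own against A at C4 (9>5); C at C3 (8>0); D at C3 (8>3).
A weakly dominates C — C1: 9>4, C2: 9>6, C3: 8>0, C4: 5>3.
D is weakly dominated by A (C1: 9=9, C2: 9>4, C3: 8>3, C4: 5>3).

C, D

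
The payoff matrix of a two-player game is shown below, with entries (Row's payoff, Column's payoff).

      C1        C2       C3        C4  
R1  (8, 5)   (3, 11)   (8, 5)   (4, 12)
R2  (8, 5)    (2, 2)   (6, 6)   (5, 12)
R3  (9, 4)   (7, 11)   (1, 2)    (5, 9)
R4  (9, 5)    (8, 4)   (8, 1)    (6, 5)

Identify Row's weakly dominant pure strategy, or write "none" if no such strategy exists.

R4

R4 vs R1: C1: 9>8, C2: 8>3, C3: 8=8, C4: 6>4.
R4 vs R2: C1: 9>8, C2: 8>2, C3: 8>6, C4: 6>5.
R4 vs R3: C1: 9=9, C2: 8>7, C3: 8>1, C4: 6>5.
R4 is at least as good as every other strategy against every opponent action, so it is weakly dominant.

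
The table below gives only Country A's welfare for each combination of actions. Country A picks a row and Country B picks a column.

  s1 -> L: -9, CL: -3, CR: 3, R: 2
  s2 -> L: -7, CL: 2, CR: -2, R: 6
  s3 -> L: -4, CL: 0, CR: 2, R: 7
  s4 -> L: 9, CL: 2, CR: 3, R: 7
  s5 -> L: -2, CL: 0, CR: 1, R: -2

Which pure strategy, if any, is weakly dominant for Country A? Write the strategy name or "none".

s4

s4 vs s1: L: 9>-9, CL: 2>-3, CR: 3=3, R: 7>2.
s4 vs s2: L: 9>-7, CL: 2=2, CR: 3>-2, R: 7>6.
s4 vs s3: L: 9>-4, CL: 2>0, CR: 3>2, R: 7=7.
s4 vs s5: L: 9>-2, CL: 2>0, CR: 3>1, R: 7>-2.
s4 is at least as good as every other strategy against every opponent action, so it is weakly dominant.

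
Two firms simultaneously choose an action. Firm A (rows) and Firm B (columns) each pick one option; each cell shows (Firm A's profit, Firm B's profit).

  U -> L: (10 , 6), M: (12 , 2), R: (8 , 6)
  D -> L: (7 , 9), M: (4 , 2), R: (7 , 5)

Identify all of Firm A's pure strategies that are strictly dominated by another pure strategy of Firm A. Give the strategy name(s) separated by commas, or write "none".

D

U is not dominated — it holds its own against D at L (10>7).
U strictly dominates D — L: 10>7, M: 12>4, R: 8>7.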